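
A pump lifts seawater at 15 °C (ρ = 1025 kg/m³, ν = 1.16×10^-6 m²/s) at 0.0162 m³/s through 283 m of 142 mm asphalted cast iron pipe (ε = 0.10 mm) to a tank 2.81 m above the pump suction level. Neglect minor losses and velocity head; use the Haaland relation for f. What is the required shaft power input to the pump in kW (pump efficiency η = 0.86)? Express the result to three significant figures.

V = 4Q/(πD²) = 1.023 m/s; Re = 1.25×10^5; ε/D = 7.04×10^-4; f = 0.02041
h_f = f(L/D)V²/2g = 2.170 m
Total head H = z + h_f = 2.81 + 2.170 = 4.980 m
P_hyd = ρgQH = 1025·9.81·0.0162·4.980 = 0.8112 kW
P_shaft = P_hyd/η = 0.8112/0.86 = 0.9432 kW

P_shaft ≈ 0.943 kW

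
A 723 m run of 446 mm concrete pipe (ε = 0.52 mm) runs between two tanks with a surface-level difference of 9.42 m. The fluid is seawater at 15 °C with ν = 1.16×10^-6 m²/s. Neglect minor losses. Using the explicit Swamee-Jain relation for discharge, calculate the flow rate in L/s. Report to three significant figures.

Swamee-Jain (Type II): Q = -0.965·√(gD⁵h_f/L)·ln[ε/(3.7D) + √(3.17ν²L/(gD³h_f))]
√(gD⁵h_f/L) = √(9.81·0.446⁵·9.42/723) = 0.04749
ε/(3.7D) = 3.15×10^-4; √(3.17ν²L/(gD³h_f)) = 1.94×10^-5
Q = -0.965·0.04749·ln(3.345×10^-4) = 0.3668 m³/s
Check: V = 2.35 m/s, Re = 9.03×10^5, f = 0.02078, h_f = 9.46 m ≈ 9.42 m ✓

Q ≈ 367 L/s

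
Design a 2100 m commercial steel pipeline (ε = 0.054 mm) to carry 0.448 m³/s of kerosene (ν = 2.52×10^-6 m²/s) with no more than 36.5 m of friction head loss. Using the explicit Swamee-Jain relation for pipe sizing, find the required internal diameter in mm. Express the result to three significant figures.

D ≈ 431 mm

Swamee-Jain (Type III): D = 0.66·[ε^1.25·(LQ²/(gh_f))^4.75 + ν·Q^9.4·(L/(gh_f))^5.2]^0.04
LQ²/(gh_f) = 1.177; L/(gh_f) = 5.865
Term 1 = ε^1.25·(…)^4.75 = 1.00×10^-5; Term 2 = ν·Q^9.4·(…)^5.2 = 1.31×10^-5
D = 0.66·(1.00×10^-5 + 1.31×10^-5)^0.04 = 0.4307 m = 431 mm
Check: V = 3.08 m/s, Re = 5.26×10^5, f = 0.01468, h_f = 34.5 m ≈ 36.5 m ✓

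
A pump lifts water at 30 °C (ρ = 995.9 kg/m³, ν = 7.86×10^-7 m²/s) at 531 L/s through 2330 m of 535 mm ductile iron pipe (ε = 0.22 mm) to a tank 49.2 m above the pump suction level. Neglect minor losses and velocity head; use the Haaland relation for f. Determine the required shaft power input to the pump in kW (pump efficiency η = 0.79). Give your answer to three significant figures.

P_shaft ≈ 456 kW

V = 4Q/(πD²) = 2.362 m/s; Re = 1.61×10^6; ε/D = 4.11×10^-4; f = 0.01634
h_f = f(L/D)V²/2g = 20.24 m
Total head H = z + h_f = 49.2 + 20.24 = 69.44 m
P_hyd = ρgQH = 995.9·9.81·0.531·69.44 = 360.2 kW
P_shaft = P_hyd/η = 360.2/0.79 = 456.0 kW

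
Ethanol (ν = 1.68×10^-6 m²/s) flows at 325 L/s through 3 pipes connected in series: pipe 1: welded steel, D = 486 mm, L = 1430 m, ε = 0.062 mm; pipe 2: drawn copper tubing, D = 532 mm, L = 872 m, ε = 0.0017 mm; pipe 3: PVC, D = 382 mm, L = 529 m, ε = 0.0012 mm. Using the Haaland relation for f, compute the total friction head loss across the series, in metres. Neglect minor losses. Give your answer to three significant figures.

Pipe 1: V = 1.752 m/s, Re = 5.07×10^5, ε/D = 1.28×10^-4, f = 0.01455, h_1 = f(L/D)V²/2g = 6.695 m
Pipe 2: V = 1.462 m/s, Re = 4.63×10^5, ε/D = 3.20×10^-6, f = 0.01328, h_2 = f(L/D)V²/2g = 2.371 m
Pipe 3: V = 2.836 m/s, Re = 6.45×10^5, ε/D = 3.14×10^-6, f = 0.01253, h_3 = f(L/D)V²/2g = 7.111 m
Series → Q common, losses add: H = Σh = 16.18 m

H ≈ 16.2 m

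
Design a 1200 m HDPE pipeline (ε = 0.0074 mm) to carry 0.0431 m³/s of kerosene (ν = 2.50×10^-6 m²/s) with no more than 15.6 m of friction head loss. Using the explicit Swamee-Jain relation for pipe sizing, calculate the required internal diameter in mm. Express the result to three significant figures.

D ≈ 186 mm

Swamee-Jain (Type III): D = 0.66·[ε^1.25·(LQ²/(gh_f))^4.75 + ν·Q^9.4·(L/(gh_f))^5.2]^0.04
LQ²/(gh_f) = 0.01457; L/(gh_f) = 7.841
Term 1 = ε^1.25·(…)^4.75 = 7.28×10^-16; Term 2 = ν·Q^9.4·(…)^5.2 = 1.63×10^-14
D = 0.66·(7.28×10^-16 + 1.63×10^-14)^0.04 = 0.1857 m = 186 mm
Check: V = 1.59 m/s, Re = 1.18×10^5, f = 0.01752, h_f = 14.6 m ≈ 15.6 m ✓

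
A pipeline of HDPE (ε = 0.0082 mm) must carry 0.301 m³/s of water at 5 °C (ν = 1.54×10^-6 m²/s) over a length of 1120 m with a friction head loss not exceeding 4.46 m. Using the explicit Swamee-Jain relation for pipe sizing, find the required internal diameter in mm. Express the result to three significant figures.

Swamee-Jain (Type III): D = 0.66·[ε^1.25·(LQ²/(gh_f))^4.75 + ν·Q^9.4·(L/(gh_f))^5.2]^0.04
LQ²/(gh_f) = 2.319; L/(gh_f) = 25.60
Term 1 = ε^1.25·(…)^4.75 = 2.39×10^-5; Term 2 = ν·Q^9.4·(…)^5.2 = 4.06×10^-4
D = 0.66·(2.39×10^-5 + 4.06×10^-4)^0.04 = 0.4840 m = 484 mm
Check: V = 1.64 m/s, Re = 5.14×10^5, f = 0.01330, h_f = 4.20 m ≈ 4.46 m ✓

D ≈ 484 mm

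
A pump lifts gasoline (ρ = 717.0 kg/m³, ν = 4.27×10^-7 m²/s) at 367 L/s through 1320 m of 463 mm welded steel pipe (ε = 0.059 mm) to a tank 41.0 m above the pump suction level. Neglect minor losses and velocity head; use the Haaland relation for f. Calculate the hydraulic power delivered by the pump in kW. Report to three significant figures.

V = 4Q/(πD²) = 2.180 m/s; Re = 2.36×10^6; ε/D = 1.27×10^-4; f = 0.01311
h_f = f(L/D)V²/2g = 9.050 m
Total head H = z + h_f = 41.0 + 9.050 = 50.05 m
P_hyd = ρgQH = 717.0·9.81·0.367·50.05 = 129.2 kW

P_hyd ≈ 129 kW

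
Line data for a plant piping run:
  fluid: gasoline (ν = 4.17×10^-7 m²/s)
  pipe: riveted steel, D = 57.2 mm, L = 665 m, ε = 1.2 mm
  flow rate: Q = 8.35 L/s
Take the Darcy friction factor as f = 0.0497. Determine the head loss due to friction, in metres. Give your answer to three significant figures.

h_f ≈ 311 m

V = 4Q/(πD²) = 4·0.00835/(π·0.0572²) = 3.249 m/s
h_f = f(L/D)V²/(2g) = 0.04970·(665/0.0572)·3.249²/(2·9.81) = 311.0 m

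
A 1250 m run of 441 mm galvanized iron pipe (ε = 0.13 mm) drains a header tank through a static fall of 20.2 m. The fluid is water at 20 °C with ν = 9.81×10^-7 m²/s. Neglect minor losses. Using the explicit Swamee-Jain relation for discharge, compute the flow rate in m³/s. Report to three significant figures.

Swamee-Jain (Type II): Q = -0.965·√(gD⁵h_f/L)·ln[ε/(3.7D) + √(3.17ν²L/(gD³h_f))]
√(gD⁵h_f/L) = √(9.81·0.441⁵·20.2/1250) = 0.05142
ε/(3.7D) = 7.97×10^-5; √(3.17ν²L/(gD³h_f)) = 1.50×10^-5
Q = -0.965·0.05142·ln(9.465×10^-5) = 0.4598 m³/s
Check: V = 3.01 m/s, Re = 1.35×10^6, f = 0.01552, h_f = 20.3 m ≈ 20.2 m ✓

Q ≈ 0.460 m³/s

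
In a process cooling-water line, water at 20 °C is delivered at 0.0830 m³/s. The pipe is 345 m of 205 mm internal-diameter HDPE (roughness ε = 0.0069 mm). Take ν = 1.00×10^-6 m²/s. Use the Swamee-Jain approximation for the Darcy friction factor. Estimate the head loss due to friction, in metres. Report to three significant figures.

V = 4Q/(πD²) = 4·0.0830/(π·0.205²) = 2.515 m/s
Re = VD/ν = 2.515·0.205/1.00×10^-6 = 5.16×10^5 → turbulent
ε/D = 0.0069/205 = 3.37×10^-5
Swamee-Jain: f = 0.01355
h_f = f(L/D)V²/(2g) = 0.01355·(345/0.205)·2.515²/(2·9.81) = 7.347 m

h_f ≈ 7.35 m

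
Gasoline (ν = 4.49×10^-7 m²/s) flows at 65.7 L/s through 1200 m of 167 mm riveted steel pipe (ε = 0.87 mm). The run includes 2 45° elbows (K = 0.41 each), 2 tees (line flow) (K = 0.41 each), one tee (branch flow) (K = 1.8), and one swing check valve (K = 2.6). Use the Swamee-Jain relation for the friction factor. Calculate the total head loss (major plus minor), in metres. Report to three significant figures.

H_L ≈ 105 m

V = 4Q/(πD²) = 2.999 m/s; V²/2g = 0.4585 m
Re = 1.12×10^6, ε/D = 0.00521 → f = 0.03089 (Swamee-Jain)
Major: h_f = f(L/D)·V²/2g = 0.03089·7186·0.4585 = 101.8 m
Minor: ΣK = 6.04; h_m = ΣK·V²/2g = 2.770 m
Total H_L = 101.8 + 2.770 = 104.5 m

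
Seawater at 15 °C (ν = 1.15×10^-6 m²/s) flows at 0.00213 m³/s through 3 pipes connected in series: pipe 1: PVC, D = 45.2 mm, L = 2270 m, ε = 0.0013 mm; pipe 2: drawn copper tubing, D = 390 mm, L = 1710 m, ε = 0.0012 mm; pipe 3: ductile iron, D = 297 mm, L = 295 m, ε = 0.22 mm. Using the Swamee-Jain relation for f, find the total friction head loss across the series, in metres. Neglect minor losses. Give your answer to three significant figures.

H ≈ 93.3 m

Pipe 1: V = 1.327 m/s, Re = 5.22×10^4, ε/D = 2.88×10^-5, f = 0.02068, h_1 = f(L/D)V²/2g = 93.29 m
Pipe 2: V = 0.01783 m/s, Re = 6050, ε/D = 3.08×10^-6, f = 0.03575, h_2 = f(L/D)V²/2g = 0.002540 m
Pipe 3: V = 0.03075 m/s, Re = 7940, ε/D = 7.41×10^-4, f = 0.03418, h_3 = f(L/D)V²/2g = 0.001636 m
Series → Q common, losses add: H = Σh = 93.30 m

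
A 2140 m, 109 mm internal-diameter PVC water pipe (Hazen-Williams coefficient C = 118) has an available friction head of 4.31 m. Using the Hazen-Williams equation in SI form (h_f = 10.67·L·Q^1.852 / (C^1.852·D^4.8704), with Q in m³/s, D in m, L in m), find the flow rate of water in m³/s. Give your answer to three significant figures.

Q ≈ 0.00339 m³/s

Rearranging: Q = [h_f·C^1.852·D^4.8704 / (10.67·L)]^(1/1.852)
Q = [4.31·118^1.852·0.109^4.8704 / (10.67·2140)]^0.540 = 0.003386 m³/s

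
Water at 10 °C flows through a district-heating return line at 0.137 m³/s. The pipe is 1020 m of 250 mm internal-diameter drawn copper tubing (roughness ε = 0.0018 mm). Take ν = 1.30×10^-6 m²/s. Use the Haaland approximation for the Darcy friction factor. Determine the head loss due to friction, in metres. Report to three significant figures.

V = 4Q/(πD²) = 4·0.137/(π·0.250²) = 2.791 m/s
Re = VD/ν = 2.791·0.250/1.30×10^-6 = 5.37×10^5 → turbulent
ε/D = 0.0018/250 = 7.20×10^-6
Haaland: f = 0.01298
h_f = f(L/D)V²/(2g) = 0.01298·(1020/0.250)·2.791²/(2·9.81) = 21.03 m

h_f ≈ 21.0 m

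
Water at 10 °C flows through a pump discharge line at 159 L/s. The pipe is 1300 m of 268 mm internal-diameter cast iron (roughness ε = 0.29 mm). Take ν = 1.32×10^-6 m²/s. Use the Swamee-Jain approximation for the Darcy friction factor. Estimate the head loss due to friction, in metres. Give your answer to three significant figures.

V = 4Q/(πD²) = 4·0.159/(π·0.268²) = 2.819 m/s
Re = VD/ν = 2.819·0.268/1.32×10^-6 = 5.72×10^5 → turbulent
ε/D = 0.29/268 = 0.00108
Swamee-Jain: f = 0.02063
h_f = f(L/D)V²/(2g) = 0.02063·(1300/0.268)·2.819²/(2·9.81) = 40.52 m

h_f ≈ 40.5 m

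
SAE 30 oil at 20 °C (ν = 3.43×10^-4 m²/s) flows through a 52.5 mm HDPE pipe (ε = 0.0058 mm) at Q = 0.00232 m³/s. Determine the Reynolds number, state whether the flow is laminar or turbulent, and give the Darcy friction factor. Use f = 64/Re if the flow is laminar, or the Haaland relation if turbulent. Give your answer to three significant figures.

V = 4Q/(πD²) = 1.072 m/s
Re = VD/ν = 1.072·0.0525/3.43×10^-4 = 164
Re < 2300 → laminar → f = 64/Re = 0.3902

Re ≈ 164; laminar; f = 64/Re ≈ 0.390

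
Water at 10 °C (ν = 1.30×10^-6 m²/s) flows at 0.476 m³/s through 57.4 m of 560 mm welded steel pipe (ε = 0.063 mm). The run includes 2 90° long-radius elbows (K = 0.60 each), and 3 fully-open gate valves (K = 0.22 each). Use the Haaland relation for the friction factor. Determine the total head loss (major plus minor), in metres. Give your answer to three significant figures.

H_L ≈ 0.622 m

V = 4Q/(πD²) = 1.933 m/s; V²/2g = 0.1904 m
Re = 8.33×10^5, ε/D = 1.12×10^-4 → f = 0.01371 (Haaland)
Major: h_f = f(L/D)·V²/2g = 0.01371·102.5·0.1904 = 0.2674 m
Minor: ΣK = 1.86; h_m = ΣK·V²/2g = 0.3541 m
Total H_L = 0.2674 + 0.3541 = 0.6215 m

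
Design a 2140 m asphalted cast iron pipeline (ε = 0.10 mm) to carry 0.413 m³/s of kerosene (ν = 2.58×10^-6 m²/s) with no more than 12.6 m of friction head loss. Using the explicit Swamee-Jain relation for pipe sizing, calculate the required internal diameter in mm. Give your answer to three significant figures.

D ≈ 526 mm

Swamee-Jain (Type III): D = 0.66·[ε^1.25·(LQ²/(gh_f))^4.75 + ν·Q^9.4·(L/(gh_f))^5.2]^0.04
LQ²/(gh_f) = 2.953; L/(gh_f) = 17.31
Term 1 = ε^1.25·(…)^4.75 = 0.00171; Term 2 = ν·Q^9.4·(…)^5.2 = 0.00174
D = 0.66·(0.00171 + 0.00174)^0.04 = 0.5261 m = 526 mm
Check: V = 1.90 m/s, Re = 3.87×10^5, f = 0.01579, h_f = 11.8 m ≈ 12.6 m ✓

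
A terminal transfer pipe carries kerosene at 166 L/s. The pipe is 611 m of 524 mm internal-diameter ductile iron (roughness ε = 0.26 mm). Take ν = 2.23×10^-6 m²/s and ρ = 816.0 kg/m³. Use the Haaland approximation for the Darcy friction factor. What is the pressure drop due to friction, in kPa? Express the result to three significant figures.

Δp ≈ 5.30 kPa

V = 4Q/(πD²) = 4·0.166/(π·0.524²) = 0.7698 m/s
Re = VD/ν = 0.7698·0.524/2.23×10^-6 = 1.81×10^5 → turbulent
ε/D = 0.26/524 = 4.96×10^-4
Haaland: f = 0.01879
h_f = f(L/D)V²/(2g) = 0.01879·(611/0.524)·0.7698²/(2·9.81) = 0.6615 m
Δp = ρg·h_f = 816.0·9.81·0.6615 = 5.295 kPa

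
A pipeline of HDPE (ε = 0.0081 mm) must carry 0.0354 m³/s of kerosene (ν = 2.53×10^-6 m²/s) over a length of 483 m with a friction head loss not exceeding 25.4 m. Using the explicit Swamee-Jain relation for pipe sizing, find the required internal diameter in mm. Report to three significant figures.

D ≈ 129 mm

Swamee-Jain (Type III): D = 0.66·[ε^1.25·(LQ²/(gh_f))^4.75 + ν·Q^9.4·(L/(gh_f))^5.2]^0.04
LQ²/(gh_f) = 0.002429; L/(gh_f) = 1.938
Term 1 = ε^1.25·(…)^4.75 = 1.65×10^-19; Term 2 = ν·Q^9.4·(…)^5.2 = 1.81×10^-18
D = 0.66·(1.65×10^-19 + 1.81×10^-18)^0.04 = 0.1292 m = 129 mm
Check: V = 2.70 m/s, Re = 1.38×10^5, f = 0.01717, h_f = 23.8 m ≈ 25.4 m ✓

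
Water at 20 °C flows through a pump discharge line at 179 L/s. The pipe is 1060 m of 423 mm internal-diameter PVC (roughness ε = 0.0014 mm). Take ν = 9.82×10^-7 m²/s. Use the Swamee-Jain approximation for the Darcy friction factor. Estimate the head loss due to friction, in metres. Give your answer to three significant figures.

V = 4Q/(πD²) = 4·0.179/(π·0.423²) = 1.274 m/s
Re = VD/ν = 1.274·0.423/9.82×10^-7 = 5.49×10^5 → turbulent
ε/D = 0.0014/423 = 3.31×10^-6
Swamee-Jain: f = 0.01293
h_f = f(L/D)V²/(2g) = 0.01293·(1060/0.423)·1.274²/(2·9.81) = 2.680 m

h_f ≈ 2.68 m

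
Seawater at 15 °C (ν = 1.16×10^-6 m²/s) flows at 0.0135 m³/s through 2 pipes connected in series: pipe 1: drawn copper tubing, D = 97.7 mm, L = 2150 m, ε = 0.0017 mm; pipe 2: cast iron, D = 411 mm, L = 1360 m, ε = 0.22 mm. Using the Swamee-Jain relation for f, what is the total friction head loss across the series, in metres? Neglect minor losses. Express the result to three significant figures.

H ≈ 60.2 m

Pipe 1: V = 1.801 m/s, Re = 1.52×10^5, ε/D = 1.74×10^-5, f = 0.01654, h_1 = f(L/D)V²/2g = 60.16 m
Pipe 2: V = 0.1018 m/s, Re = 3.61×10^4, ε/D = 5.35×10^-4, f = 0.02408, h_2 = f(L/D)V²/2g = 0.04204 m
Series → Q common, losses add: H = Σh = 60.20 m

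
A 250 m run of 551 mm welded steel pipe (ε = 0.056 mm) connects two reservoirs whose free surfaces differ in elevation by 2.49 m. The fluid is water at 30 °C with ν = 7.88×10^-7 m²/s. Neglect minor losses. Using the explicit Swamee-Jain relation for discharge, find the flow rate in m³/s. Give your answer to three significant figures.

Q ≈ 0.691 m³/s

Swamee-Jain (Type II): Q = -0.965·√(gD⁵h_f/L)·ln[ε/(3.7D) + √(3.17ν²L/(gD³h_f))]
√(gD⁵h_f/L) = √(9.81·0.551⁵·2.49/250) = 0.07044
ε/(3.7D) = 2.75×10^-5; √(3.17ν²L/(gD³h_f)) = 1.10×10^-5
Q = -0.965·0.07044·ln(3.844×10^-5) = 0.6911 m³/s
Check: V = 2.90 m/s, Re = 2.03×10^6, f = 0.01290, h_f = 2.51 m ≈ 2.49 m ✓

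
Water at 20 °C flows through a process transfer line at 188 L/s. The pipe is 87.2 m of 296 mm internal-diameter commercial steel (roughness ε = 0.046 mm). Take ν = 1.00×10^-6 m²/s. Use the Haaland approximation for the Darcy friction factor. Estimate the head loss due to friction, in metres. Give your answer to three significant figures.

V = 4Q/(πD²) = 4·0.188/(π·0.296²) = 2.732 m/s
Re = VD/ν = 2.732·0.296/1.00×10^-6 = 8.09×10^5 → turbulent
ε/D = 0.046/296 = 1.55×10^-4
Haaland: f = 0.01427
h_f = f(L/D)V²/(2g) = 0.01427·(87.2/0.296)·2.732²/(2·9.81) = 1.600 m

h_f ≈ 1.60 m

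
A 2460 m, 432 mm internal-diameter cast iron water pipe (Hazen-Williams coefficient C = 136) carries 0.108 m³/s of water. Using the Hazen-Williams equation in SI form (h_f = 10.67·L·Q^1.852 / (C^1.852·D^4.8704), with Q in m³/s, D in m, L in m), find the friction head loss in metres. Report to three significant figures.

h_f = 10.67·2460·0.108^1.852 / (136^1.852·0.432^4.8704) = 2.838 m

h_f ≈ 2.84 m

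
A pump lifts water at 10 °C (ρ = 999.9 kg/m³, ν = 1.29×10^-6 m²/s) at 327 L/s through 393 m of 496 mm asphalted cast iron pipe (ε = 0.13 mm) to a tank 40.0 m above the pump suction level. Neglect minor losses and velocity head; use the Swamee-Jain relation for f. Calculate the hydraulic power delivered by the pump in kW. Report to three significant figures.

P_hyd ≈ 134 kW

V = 4Q/(πD²) = 1.692 m/s; Re = 6.51×10^5; ε/D = 2.62×10^-4; f = 0.01577
h_f = f(L/D)V²/2g = 1.825 m
Total head H = z + h_f = 40.0 + 1.825 = 41.82 m
P_hyd = ρgQH = 999.9·9.81·0.327·41.82 = 134.2 kW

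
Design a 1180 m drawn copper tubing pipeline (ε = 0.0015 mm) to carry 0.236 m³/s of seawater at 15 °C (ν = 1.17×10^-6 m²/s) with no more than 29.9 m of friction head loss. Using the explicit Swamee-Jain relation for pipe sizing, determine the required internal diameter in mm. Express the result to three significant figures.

D ≈ 297 mm

Swamee-Jain (Type III): D = 0.66·[ε^1.25·(LQ²/(gh_f))^4.75 + ν·Q^9.4·(L/(gh_f))^5.2]^0.04
LQ²/(gh_f) = 0.2241; L/(gh_f) = 4.023
Term 1 = ε^1.25·(…)^4.75 = 4.31×10^-11; Term 2 = ν·Q^9.4·(…)^5.2 = 2.08×10^-9
D = 0.66·(4.31×10^-11 + 2.08×10^-9)^0.04 = 0.2969 m = 297 mm
Check: V = 3.41 m/s, Re = 8.65×10^5, f = 0.01201, h_f = 28.3 m ≈ 29.9 m ✓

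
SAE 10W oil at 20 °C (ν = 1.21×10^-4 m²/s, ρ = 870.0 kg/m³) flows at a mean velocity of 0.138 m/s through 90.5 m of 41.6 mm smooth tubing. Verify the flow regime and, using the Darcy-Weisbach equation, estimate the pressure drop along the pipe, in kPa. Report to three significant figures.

Re = VD/ν = 0.138·0.04160/1.21×10^-4 = 47.4 → laminar (Re < 2300)
f = 64/Re = 1.349
h_f = f(L/D)V²/(2g) = 1.349·(90.5/0.04160)·0.138²/(2·9.81) = 2.848 m
Δp = ρg·h_f = 870.0·9.81·2.848 = 24.31 kPa

Δp ≈ 24.3 kPa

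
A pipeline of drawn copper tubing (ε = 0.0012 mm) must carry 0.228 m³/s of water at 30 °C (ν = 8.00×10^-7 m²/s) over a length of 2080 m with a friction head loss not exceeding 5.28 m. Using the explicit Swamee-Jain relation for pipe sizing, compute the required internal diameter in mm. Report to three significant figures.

D ≈ 466 mm

Swamee-Jain (Type III): D = 0.66·[ε^1.25·(LQ²/(gh_f))^4.75 + ν·Q^9.4·(L/(gh_f))^5.2]^0.04
LQ²/(gh_f) = 2.088; L/(gh_f) = 40.16
Term 1 = ε^1.25·(…)^4.75 = 1.31×10^-6; Term 2 = ν·Q^9.4·(…)^5.2 = 1.61×10^-4
D = 0.66·(1.31×10^-6 + 1.61×10^-4)^0.04 = 0.4656 m = 466 mm
Check: V = 1.34 m/s, Re = 7.79×10^5, f = 0.01217, h_f = 4.97 m ≈ 5.28 m ✓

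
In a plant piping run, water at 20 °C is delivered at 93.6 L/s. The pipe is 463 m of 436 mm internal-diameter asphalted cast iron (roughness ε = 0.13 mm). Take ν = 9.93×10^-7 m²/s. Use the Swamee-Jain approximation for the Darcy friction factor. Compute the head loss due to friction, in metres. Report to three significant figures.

h_f ≈ 0.366 m

V = 4Q/(πD²) = 4·0.0936/(π·0.436²) = 0.6269 m/s
Re = VD/ν = 0.6269·0.436/9.93×10^-7 = 2.75×10^5 → turbulent
ε/D = 0.13/436 = 2.98×10^-4
Swamee-Jain: f = 0.01719
h_f = f(L/D)V²/(2g) = 0.01719·(463/0.436)·0.6269²/(2·9.81) = 0.3656 m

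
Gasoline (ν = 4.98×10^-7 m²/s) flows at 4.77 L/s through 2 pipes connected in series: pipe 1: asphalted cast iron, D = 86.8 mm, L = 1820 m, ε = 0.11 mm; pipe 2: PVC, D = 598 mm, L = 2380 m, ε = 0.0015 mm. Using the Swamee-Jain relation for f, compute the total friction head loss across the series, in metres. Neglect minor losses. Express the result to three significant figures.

H ≈ 15.7 m

Pipe 1: V = 0.8061 m/s, Re = 1.41×10^5, ε/D = 0.00127, f = 0.02265, h_1 = f(L/D)V²/2g = 15.73 m
Pipe 2: V = 0.01698 m/s, Re = 2.04×10^4, ε/D = 2.51×10^-6, f = 0.02569, h_2 = f(L/D)V²/2g = 0.001503 m
Series → Q common, losses add: H = Σh = 15.73 m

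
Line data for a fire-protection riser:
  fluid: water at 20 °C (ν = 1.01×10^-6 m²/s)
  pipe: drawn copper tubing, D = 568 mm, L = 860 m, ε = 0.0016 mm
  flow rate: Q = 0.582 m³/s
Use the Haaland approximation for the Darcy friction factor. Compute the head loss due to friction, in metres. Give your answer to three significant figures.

h_f ≈ 4.54 m

V = 4Q/(πD²) = 4·0.582/(π·0.568²) = 2.297 m/s
Re = VD/ν = 2.297·0.568/1.01×10^-6 = 1.29×10^6 → turbulent
ε/D = 0.0016/568 = 2.82×10^-6
Haaland: f = 0.01116
h_f = f(L/D)V²/(2g) = 0.01116·(860/0.568)·2.297²/(2·9.81) = 4.543 m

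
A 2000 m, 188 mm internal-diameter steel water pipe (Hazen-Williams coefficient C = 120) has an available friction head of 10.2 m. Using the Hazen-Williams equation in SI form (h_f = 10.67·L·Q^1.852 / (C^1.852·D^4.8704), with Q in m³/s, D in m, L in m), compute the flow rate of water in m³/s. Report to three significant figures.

Rearranging: Q = [h_f·C^1.852·D^4.8704 / (10.67·L)]^(1/1.852)
Q = [10.2·120^1.852·0.188^4.8704 / (10.67·2000)]^0.540 = 0.02384 m³/s

Q ≈ 0.0238 m³/s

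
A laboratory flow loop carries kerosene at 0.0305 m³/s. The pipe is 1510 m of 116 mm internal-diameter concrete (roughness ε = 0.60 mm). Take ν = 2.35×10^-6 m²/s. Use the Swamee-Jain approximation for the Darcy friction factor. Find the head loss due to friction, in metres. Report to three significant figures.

h_f ≈ 174 m

V = 4Q/(πD²) = 4·0.0305/(π·0.116²) = 2.886 m/s
Re = VD/ν = 2.886·0.116/2.35×10^-6 = 1.42×10^5 → turbulent
ε/D = 0.60/116 = 0.00517
Swamee-Jain: f = 0.03154
h_f = f(L/D)V²/(2g) = 0.03154·(1510/0.116)·2.886²/(2·9.81) = 174.3 m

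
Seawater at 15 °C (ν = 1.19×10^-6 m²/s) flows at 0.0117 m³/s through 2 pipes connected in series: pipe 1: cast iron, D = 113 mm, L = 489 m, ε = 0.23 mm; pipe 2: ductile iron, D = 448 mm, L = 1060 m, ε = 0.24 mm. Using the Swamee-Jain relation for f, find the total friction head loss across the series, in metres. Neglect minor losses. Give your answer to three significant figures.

H ≈ 7.60 m

Pipe 1: V = 1.167 m/s, Re = 1.11×10^5, ε/D = 0.00204, f = 0.02527, h_1 = f(L/D)V²/2g = 7.586 m
Pipe 2: V = 0.07422 m/s, Re = 2.79×10^4, ε/D = 5.36×10^-4, f = 0.02528, h_2 = f(L/D)V²/2g = 0.01680 m
Series → Q common, losses add: H = Σh = 7.603 m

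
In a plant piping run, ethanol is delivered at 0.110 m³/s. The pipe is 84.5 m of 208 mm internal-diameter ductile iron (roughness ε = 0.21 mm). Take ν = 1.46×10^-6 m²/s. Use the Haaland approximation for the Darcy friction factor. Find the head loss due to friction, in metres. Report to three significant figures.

V = 4Q/(πD²) = 4·0.110/(π·0.208²) = 3.237 m/s
Re = VD/ν = 3.237·0.208/1.46×10^-6 = 4.61×10^5 → turbulent
ε/D = 0.21/208 = 0.00101
Haaland: f = 0.02028
h_f = f(L/D)V²/(2g) = 0.02028·(84.5/0.208)·3.237²/(2·9.81) = 4.401 m

h_f ≈ 4.40 m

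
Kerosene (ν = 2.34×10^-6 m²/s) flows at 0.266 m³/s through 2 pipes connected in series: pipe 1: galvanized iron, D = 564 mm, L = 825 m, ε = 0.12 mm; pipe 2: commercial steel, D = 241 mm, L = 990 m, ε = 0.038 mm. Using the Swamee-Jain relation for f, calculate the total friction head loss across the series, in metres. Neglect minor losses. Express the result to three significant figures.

H ≈ 107 m

Pipe 1: V = 1.065 m/s, Re = 2.57×10^5, ε/D = 2.13×10^-4, f = 0.01670, h_1 = f(L/D)V²/2g = 1.412 m
Pipe 2: V = 5.831 m/s, Re = 6.01×10^5, ε/D = 1.58×10^-4, f = 0.01485, h_2 = f(L/D)V²/2g = 105.7 m
Series → Q common, losses add: H = Σh = 107.1 m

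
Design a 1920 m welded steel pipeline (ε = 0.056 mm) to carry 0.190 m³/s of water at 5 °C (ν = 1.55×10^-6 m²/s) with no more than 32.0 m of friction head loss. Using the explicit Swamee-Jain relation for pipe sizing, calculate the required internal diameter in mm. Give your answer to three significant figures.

D ≈ 311 mm

Swamee-Jain (Type III): D = 0.66·[ε^1.25·(LQ²/(gh_f))^4.75 + ν·Q^9.4·(L/(gh_f))^5.2]^0.04
LQ²/(gh_f) = 0.2208; L/(gh_f) = 6.116
Term 1 = ε^1.25·(…)^4.75 = 3.71×10^-9; Term 2 = ν·Q^9.4·(…)^5.2 = 3.16×10^-9
D = 0.66·(3.71×10^-9 + 3.16×10^-9)^0.04 = 0.3112 m = 311 mm
Check: V = 2.50 m/s, Re = 5.02×10^5, f = 0.01532, h_f = 30.1 m ≈ 32.0 m ✓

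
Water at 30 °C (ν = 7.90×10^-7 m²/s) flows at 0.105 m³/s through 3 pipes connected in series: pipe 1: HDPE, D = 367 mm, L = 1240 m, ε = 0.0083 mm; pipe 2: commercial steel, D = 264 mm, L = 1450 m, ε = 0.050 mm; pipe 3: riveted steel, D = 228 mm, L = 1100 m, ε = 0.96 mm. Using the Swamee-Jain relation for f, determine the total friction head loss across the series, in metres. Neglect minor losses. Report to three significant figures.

H ≈ 65.1 m

Pipe 1: V = 0.9926 m/s, Re = 4.61×10^5, ε/D = 2.26×10^-5, f = 0.01362, h_1 = f(L/D)V²/2g = 2.311 m
Pipe 2: V = 1.918 m/s, Re = 6.41×10^5, ε/D = 1.89×10^-4, f = 0.01510, h_2 = f(L/D)V²/2g = 15.55 m
Pipe 3: V = 2.572 m/s, Re = 7.42×10^5, ε/D = 0.00421, f = 0.02907, h_3 = f(L/D)V²/2g = 47.28 m
Series → Q common, losses add: H = Σh = 65.14 m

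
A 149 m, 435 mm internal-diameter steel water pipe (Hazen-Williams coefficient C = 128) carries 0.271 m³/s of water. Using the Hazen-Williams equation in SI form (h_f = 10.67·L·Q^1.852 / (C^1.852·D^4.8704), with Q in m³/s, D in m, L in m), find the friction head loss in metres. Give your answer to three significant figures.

h_f = 10.67·149·0.271^1.852 / (128^1.852·0.435^4.8704) = 1.022 m

h_f ≈ 1.02 m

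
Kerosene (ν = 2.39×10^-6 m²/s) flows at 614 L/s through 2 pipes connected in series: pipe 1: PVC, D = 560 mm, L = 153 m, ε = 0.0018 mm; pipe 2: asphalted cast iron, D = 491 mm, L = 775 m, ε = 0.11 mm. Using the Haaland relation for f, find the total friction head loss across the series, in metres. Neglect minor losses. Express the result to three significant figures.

H ≈ 14.0 m

Pipe 1: V = 2.493 m/s, Re = 5.84×10^5, ε/D = 3.21×10^-6, f = 0.01275, h_1 = f(L/D)V²/2g = 1.103 m
Pipe 2: V = 3.243 m/s, Re = 6.66×10^5, ε/D = 2.24×10^-4, f = 0.01520, h_2 = f(L/D)V²/2g = 12.86 m
Series → Q common, losses add: H = Σh = 13.96 m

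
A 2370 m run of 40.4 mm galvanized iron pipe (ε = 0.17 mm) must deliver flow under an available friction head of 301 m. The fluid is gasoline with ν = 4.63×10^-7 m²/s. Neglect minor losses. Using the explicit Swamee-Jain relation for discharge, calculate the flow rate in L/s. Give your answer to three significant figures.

Q ≈ 2.37 L/s

Swamee-Jain (Type II): Q = -0.965·√(gD⁵h_f/L)·ln[ε/(3.7D) + √(3.17ν²L/(gD³h_f))]
√(gD⁵h_f/L) = √(9.81·0.0404⁵·301/2370) = 3.662×10^-4
ε/(3.7D) = 0.00114; √(3.17ν²L/(gD³h_f)) = 9.09×10^-5
Q = -0.965·3.662×10^-4·ln(0.001228) = 0.002368 m³/s
Check: V = 1.85 m/s, Re = 1.61×10^5, f = 0.02970, h_f = 303 m ≈ 301 m ✓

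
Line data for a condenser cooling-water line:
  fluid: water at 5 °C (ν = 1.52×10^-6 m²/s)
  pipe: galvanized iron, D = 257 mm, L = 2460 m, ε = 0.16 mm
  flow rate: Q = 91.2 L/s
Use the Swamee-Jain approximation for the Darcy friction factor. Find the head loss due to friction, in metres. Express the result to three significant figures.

V = 4Q/(πD²) = 4·0.0912/(π·0.257²) = 1.758 m/s
Re = VD/ν = 1.758·0.257/1.52×10^-6 = 2.97×10^5 → turbulent
ε/D = 0.16/257 = 6.23×10^-4
Swamee-Jain: f = 0.01901
h_f = f(L/D)V²/(2g) = 0.01901·(2460/0.257)·1.758²/(2·9.81) = 28.67 m

h_f ≈ 28.7 m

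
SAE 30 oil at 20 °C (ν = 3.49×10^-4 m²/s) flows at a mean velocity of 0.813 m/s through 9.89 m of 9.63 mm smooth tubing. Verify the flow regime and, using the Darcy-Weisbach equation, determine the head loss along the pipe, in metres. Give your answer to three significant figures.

Re = VD/ν = 0.813·0.009630/3.49×10^-4 = 22.4 → laminar (Re < 2300)
f = 64/Re = 2.853
h_f = f(L/D)V²/(2g) = 2.853·(9.89/0.009630)·0.813²/(2·9.81) = 98.71 m

h_f ≈ 98.7 m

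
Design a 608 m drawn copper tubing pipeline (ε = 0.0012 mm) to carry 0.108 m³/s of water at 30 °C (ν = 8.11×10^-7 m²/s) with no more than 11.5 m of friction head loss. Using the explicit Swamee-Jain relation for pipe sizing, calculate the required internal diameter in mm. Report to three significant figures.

D ≈ 232 mm

Swamee-Jain (Type III): D = 0.66·[ε^1.25·(LQ²/(gh_f))^4.75 + ν·Q^9.4·(L/(gh_f))^5.2]^0.04
LQ²/(gh_f) = 0.06286; L/(gh_f) = 5.389
Term 1 = ε^1.25·(…)^4.75 = 7.79×10^-14; Term 2 = ν·Q^9.4·(…)^5.2 = 4.24×10^-12
D = 0.66·(7.79×10^-14 + 4.24×10^-12)^0.04 = 0.2317 m = 232 mm
Check: V = 2.56 m/s, Re = 7.32×10^5, f = 0.01235, h_f = 10.8 m ≈ 11.5 m ✓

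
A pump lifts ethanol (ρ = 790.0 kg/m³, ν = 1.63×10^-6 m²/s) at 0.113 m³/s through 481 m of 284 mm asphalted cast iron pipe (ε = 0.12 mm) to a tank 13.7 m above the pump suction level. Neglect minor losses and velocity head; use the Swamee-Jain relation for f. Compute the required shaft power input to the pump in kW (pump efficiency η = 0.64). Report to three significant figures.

P_shaft ≈ 25.4 kW

V = 4Q/(πD²) = 1.784 m/s; Re = 3.11×10^5; ε/D = 4.23×10^-4; f = 0.01782
h_f = f(L/D)V²/2g = 4.895 m
Total head H = z + h_f = 13.7 + 4.895 = 18.59 m
P_hyd = ρgQH = 790.0·9.81·0.113·18.59 = 16.28 kW
P_shaft = P_hyd/η = 16.28/0.64 = 25.44 kW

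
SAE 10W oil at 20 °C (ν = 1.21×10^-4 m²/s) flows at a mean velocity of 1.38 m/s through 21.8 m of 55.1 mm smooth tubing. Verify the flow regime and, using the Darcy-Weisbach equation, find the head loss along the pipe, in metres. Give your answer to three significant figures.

h_f ≈ 3.91 m

Re = VD/ν = 1.38·0.05510/1.21×10^-4 = 628 → laminar (Re < 2300)
f = 64/Re = 0.1018
h_f = f(L/D)V²/(2g) = 0.1018·(21.8/0.05510)·1.38²/(2·9.81) = 3.911 m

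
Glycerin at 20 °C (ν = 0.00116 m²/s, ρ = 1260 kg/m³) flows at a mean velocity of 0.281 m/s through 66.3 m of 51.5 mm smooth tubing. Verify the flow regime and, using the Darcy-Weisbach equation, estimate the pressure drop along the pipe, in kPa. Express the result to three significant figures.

Δp ≈ 329 kPa

Re = VD/ν = 0.281·0.05150/0.00116 = 12.5 → laminar (Re < 2300)
f = 64/Re = 5.130
h_f = f(L/D)V²/(2g) = 5.130·(66.3/0.05150)·0.281²/(2·9.81) = 26.58 m
Δp = ρg·h_f = 1260·9.81·26.58 = 328.5 kPa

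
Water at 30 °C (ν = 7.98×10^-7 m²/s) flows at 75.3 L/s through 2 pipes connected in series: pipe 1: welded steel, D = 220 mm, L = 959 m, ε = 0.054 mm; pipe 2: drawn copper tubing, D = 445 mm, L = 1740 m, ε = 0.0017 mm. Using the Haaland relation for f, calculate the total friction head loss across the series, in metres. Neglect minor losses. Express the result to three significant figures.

H ≈ 14.3 m

Pipe 1: V = 1.981 m/s, Re = 5.46×10^5, ε/D = 2.45×10^-4, f = 0.01560, h_1 = f(L/D)V²/2g = 13.60 m
Pipe 2: V = 0.4842 m/s, Re = 2.70×10^5, ε/D = 3.82×10^-6, f = 0.01466, h_2 = f(L/D)V²/2g = 0.6848 m
Series → Q common, losses add: H = Σh = 14.29 m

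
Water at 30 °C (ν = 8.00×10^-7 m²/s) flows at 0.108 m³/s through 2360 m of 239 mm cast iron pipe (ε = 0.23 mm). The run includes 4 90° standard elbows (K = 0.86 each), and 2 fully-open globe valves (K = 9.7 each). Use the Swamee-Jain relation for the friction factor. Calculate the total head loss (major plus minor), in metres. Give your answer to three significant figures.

V = 4Q/(πD²) = 2.407 m/s; V²/2g = 0.2954 m
Re = 7.19×10^5, ε/D = 9.62×10^-4 → f = 0.01999 (Swamee-Jain)
Major: h_f = f(L/D)·V²/2g = 0.01999·9874·0.2954 = 58.31 m
Minor: ΣK = 22.8; h_m = ΣK·V²/2g = 6.746 m
Total H_L = 58.31 + 6.746 = 65.05 m

H_L ≈ 65.1 m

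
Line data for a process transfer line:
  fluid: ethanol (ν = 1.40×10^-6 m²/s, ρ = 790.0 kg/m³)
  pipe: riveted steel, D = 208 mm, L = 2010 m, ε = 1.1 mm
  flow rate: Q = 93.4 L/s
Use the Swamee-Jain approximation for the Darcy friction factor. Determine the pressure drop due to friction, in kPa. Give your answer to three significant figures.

Δp ≈ 900 kPa

V = 4Q/(πD²) = 4·0.0934/(π·0.208²) = 2.749 m/s
Re = VD/ν = 2.749·0.208/1.40×10^-6 = 4.08×10^5 → turbulent
ε/D = 1.1/208 = 0.00529
Swamee-Jain: f = 0.03122
h_f = f(L/D)V²/(2g) = 0.03122·(2010/0.208)·2.749²/(2·9.81) = 116.2 m
Δp = ρg·h_f = 790.0·9.81·116.2 = 900.5 kPa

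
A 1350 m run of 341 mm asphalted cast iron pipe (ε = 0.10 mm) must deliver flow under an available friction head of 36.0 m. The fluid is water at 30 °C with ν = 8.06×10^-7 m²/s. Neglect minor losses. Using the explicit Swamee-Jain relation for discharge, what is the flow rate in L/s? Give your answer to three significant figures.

Swamee-Jain (Type II): Q = -0.965·√(gD⁵h_f/L)·ln[ε/(3.7D) + √(3.17ν²L/(gD³h_f))]
√(gD⁵h_f/L) = √(9.81·0.341⁵·36.0/1350) = 0.03473
ε/(3.7D) = 7.93×10^-5; √(3.17ν²L/(gD³h_f)) = 1.41×10^-5
Q = -0.965·0.03473·ln(9.335×10^-5) = 0.3110 m³/s
Check: V = 3.41 m/s, Re = 1.44×10^6, f = 0.01548, h_f = 36.2 m ≈ 36.0 m ✓

Q ≈ 311 L/s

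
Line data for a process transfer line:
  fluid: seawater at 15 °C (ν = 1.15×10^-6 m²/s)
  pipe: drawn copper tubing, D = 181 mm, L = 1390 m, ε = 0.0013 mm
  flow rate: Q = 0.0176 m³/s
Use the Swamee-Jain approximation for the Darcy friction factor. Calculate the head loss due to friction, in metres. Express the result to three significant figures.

V = 4Q/(πD²) = 4·0.0176/(π·0.181²) = 0.6840 m/s
Re = VD/ν = 0.6840·0.181/1.15×10^-6 = 1.08×10^5 → turbulent
ε/D = 0.0013/181 = 7.18×10^-6
Swamee-Jain: f = 0.01764
h_f = f(L/D)V²/(2g) = 0.01764·(1390/0.181)·0.6840²/(2·9.81) = 3.230 m

h_f ≈ 3.23 m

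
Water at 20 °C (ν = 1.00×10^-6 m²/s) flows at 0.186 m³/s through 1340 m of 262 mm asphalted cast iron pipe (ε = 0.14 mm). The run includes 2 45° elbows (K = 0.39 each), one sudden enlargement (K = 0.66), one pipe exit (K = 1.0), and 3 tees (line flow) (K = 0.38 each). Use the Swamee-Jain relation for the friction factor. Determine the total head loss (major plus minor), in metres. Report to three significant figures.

V = 4Q/(πD²) = 3.450 m/s; V²/2g = 0.6067 m
Re = 9.04×10^5, ε/D = 5.34×10^-4 → f = 0.01758 (Swamee-Jain)
Major: h_f = f(L/D)·V²/2g = 0.01758·5115·0.6067 = 54.55 m
Minor: ΣK = 3.58; h_m = ΣK·V²/2g = 2.172 m
Total H_L = 54.55 + 2.172 = 56.72 m

H_L ≈ 56.7 m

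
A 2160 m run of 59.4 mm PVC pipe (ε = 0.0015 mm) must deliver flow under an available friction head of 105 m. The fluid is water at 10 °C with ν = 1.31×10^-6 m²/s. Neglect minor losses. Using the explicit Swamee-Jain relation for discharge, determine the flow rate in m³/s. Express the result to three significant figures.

Swamee-Jain (Type II): Q = -0.965·√(gD⁵h_f/L)·ln[ε/(3.7D) + √(3.17ν²L/(gD³h_f))]
√(gD⁵h_f/L) = √(9.81·0.0594⁵·105/2160) = 5.938×10^-4
ε/(3.7D) = 6.83×10^-6; √(3.17ν²L/(gD³h_f)) = 2.33×10^-4
Q = -0.965·5.938×10^-4·ln(2.401×10^-4) = 0.004776 m³/s
Check: V = 1.72 m/s, Re = 7.81×10^4, f = 0.01895, h_f = 104 m ≈ 105 m ✓

Q ≈ 0.00478 m³/s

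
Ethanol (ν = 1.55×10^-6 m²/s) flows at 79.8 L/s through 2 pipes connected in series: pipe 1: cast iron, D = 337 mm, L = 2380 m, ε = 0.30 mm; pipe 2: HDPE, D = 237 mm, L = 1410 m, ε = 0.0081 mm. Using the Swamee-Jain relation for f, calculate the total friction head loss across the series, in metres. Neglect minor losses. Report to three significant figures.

Pipe 1: V = 0.8947 m/s, Re = 1.95×10^5, ε/D = 8.90×10^-4, f = 0.02079, h_1 = f(L/D)V²/2g = 5.988 m
Pipe 2: V = 1.809 m/s, Re = 2.77×10^5, ε/D = 3.42×10^-5, f = 0.01497, h_2 = f(L/D)V²/2g = 14.85 m
Series → Q common, losses add: H = Σh = 20.84 m

H ≈ 20.8 m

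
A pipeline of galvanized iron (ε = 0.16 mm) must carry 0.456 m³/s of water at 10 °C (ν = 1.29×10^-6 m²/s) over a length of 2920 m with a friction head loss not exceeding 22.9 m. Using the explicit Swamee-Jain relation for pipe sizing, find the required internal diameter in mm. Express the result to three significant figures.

D ≈ 520 mm

Swamee-Jain (Type III): D = 0.66·[ε^1.25·(LQ²/(gh_f))^4.75 + ν·Q^9.4·(L/(gh_f))^5.2]^0.04
LQ²/(gh_f) = 2.703; L/(gh_f) = 13.00
Term 1 = ε^1.25·(…)^4.75 = 0.00202; Term 2 = ν·Q^9.4·(…)^5.2 = 4.98×10^-4
D = 0.66·(0.00202 + 4.98×10^-4)^0.04 = 0.5195 m = 520 mm
Check: V = 2.15 m/s, Re = 8.66×10^5, f = 0.01593, h_f = 21.1 m ≈ 22.9 m ✓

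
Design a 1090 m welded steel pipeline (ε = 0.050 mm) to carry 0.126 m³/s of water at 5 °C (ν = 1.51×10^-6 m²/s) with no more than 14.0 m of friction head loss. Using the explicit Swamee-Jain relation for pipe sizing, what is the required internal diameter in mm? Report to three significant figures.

D ≈ 280 mm

Swamee-Jain (Type III): D = 0.66·[ε^1.25·(LQ²/(gh_f))^4.75 + ν·Q^9.4·(L/(gh_f))^5.2]^0.04
LQ²/(gh_f) = 0.1260; L/(gh_f) = 7.937
Term 1 = ε^1.25·(…)^4.75 = 2.24×10^-10; Term 2 = ν·Q^9.4·(…)^5.2 = 2.51×10^-10
D = 0.66·(2.24×10^-10 + 2.51×10^-10)^0.04 = 0.2797 m = 280 mm
Check: V = 2.05 m/s, Re = 3.80×10^5, f = 0.01572, h_f = 13.1 m ≈ 14.0 m ✓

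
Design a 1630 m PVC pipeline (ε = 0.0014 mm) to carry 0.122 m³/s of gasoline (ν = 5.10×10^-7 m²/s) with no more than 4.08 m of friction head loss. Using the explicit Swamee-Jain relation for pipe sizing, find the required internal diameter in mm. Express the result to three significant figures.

Swamee-Jain (Type III): D = 0.66·[ε^1.25·(LQ²/(gh_f))^4.75 + ν·Q^9.4·(L/(gh_f))^5.2]^0.04
LQ²/(gh_f) = 0.6061; L/(gh_f) = 40.72
Term 1 = ε^1.25·(…)^4.75 = 4.47×10^-9; Term 2 = ν·Q^9.4·(…)^5.2 = 3.09×10^-7
D = 0.66·(4.47×10^-9 + 3.09×10^-7)^0.04 = 0.3626 m = 363 mm
Check: V = 1.18 m/s, Re = 8.40×10^5, f = 0.01204, h_f = 3.85 m ≈ 4.08 m ✓

D ≈ 363 mm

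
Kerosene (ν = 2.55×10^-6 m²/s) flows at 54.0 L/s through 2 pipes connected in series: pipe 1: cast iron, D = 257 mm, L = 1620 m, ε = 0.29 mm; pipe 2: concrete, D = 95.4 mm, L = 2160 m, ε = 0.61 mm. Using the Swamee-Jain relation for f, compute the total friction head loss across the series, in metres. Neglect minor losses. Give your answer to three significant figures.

Pipe 1: V = 1.041 m/s, Re = 1.05×10^5, ε/D = 0.00113, f = 0.02268, h_1 = f(L/D)V²/2g = 7.897 m
Pipe 2: V = 7.555 m/s, Re = 2.83×10^5, ε/D = 0.00639, f = 0.03318, h_2 = f(L/D)V²/2g = 2185 m
Series → Q common, losses add: H = Σh = 2193 m

H ≈ 2190 m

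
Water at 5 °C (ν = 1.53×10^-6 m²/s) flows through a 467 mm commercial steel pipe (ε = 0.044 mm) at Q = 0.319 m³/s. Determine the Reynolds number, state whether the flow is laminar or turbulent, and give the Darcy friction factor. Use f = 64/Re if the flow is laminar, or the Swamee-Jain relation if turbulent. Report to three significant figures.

V = 4Q/(πD²) = 1.862 m/s
Re = VD/ν = 1.862·0.467/1.53×10^-6 = 5.68×10^5
Re > 4000 → turbulent; ε/D = 9.42×10^-5
Swamee-Jain: f = 0.01419

Re ≈ 5.68×10^5; turbulent; f ≈ 0.0142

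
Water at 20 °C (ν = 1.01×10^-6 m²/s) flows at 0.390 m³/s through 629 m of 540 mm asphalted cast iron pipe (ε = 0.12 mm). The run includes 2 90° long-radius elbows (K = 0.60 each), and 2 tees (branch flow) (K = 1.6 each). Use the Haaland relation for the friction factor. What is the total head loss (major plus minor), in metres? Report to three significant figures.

H_L ≈ 3.22 m

V = 4Q/(πD²) = 1.703 m/s; V²/2g = 0.1478 m
Re = 9.10×10^5, ε/D = 2.22×10^-4 → f = 0.01491 (Haaland)
Major: h_f = f(L/D)·V²/2g = 0.01491·1165·0.1478 = 2.567 m
Minor: ΣK = 4.40; h_m = ΣK·V²/2g = 0.6503 m
Total H_L = 2.567 + 0.6503 = 3.217 m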